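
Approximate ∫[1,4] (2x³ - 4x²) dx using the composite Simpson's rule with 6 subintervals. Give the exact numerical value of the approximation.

43.5

h = (4 − 1)/6 = 0.5.
Nodes x₀,…,x₆ = 1, 1.5, 2, 2.5, 3, 3.5, 4.
f(x) = 2x³ - 4x²: f₀=-2, f₁=-2.25, f₂=0, f₃=6.25, f₄=18, f₅=36.75, f₆=64.
(h/3)·[f₀ + 4f₁ + 2f₂ + 4f₃ + 2f₄ + 4f₅ + f₆] = 0.166667·(261) = 43.5.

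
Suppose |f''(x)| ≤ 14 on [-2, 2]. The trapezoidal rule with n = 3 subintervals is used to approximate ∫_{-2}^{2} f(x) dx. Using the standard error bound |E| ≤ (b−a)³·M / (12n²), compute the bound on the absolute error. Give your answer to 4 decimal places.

|E| ≤ (4)³·14 / (12·3²) = 896/108 = 8.2963.

8.2963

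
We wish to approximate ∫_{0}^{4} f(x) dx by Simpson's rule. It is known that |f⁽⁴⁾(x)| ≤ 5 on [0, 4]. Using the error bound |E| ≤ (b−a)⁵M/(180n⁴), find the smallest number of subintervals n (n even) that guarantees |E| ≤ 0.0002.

Need 5120/(180n⁴) ≤ 0.0002.
n⁴ ≥ 5120/(180·0.0002) = 142222 ⇒ n ≥ 19.4197, so the smallest even n is 20. (n must be even for Simpson's rule.)

20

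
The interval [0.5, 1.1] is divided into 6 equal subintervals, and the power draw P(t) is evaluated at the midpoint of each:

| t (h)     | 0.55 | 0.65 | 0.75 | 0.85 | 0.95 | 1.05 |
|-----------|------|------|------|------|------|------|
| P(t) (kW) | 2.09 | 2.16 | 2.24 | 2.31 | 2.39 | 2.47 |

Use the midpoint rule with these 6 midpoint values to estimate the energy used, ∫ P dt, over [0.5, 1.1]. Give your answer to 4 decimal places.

1.3660

h = 0.1, n = 6.
h·[y(m₁) + y(m₂) + y(m₃) + y(m₄) + y(m₅) + y(m₆)] = 0.1·(13.66) = 1.3660.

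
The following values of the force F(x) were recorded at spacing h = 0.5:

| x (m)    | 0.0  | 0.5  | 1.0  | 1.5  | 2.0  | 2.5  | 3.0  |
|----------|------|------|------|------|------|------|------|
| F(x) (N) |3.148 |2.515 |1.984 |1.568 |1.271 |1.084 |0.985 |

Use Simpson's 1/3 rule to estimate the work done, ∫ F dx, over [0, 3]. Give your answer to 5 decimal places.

h = 0.5, n = 6.
(h/3)·[y₀ + 4y₁ + 2y₂ + 4y₃ + 2y₄ + 4y₅ + y₆] = 0.166667·(31.311) = 5.21850.

5.21850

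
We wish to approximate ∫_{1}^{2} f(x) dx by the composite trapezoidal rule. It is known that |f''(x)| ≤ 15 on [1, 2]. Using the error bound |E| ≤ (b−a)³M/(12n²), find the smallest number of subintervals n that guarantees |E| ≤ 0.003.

21

Need 15/(12n²) ≤ 0.003.
n² ≥ 15/(12·0.003) = 416.667 ⇒ n ≥ 20.4124, so the smallest n is 21.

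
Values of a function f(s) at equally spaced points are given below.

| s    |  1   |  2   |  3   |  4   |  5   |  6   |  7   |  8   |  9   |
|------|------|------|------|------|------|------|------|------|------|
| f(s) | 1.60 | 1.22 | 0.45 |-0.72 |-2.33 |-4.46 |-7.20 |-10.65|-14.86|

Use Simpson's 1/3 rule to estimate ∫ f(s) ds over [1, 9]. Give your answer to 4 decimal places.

h = 1, n = 8.
(h/3)·[y₀ + 4y₁ + 2y₂ + 4y₃ + 2y₄ + 4y₅ + 2y₆ + 4y₇ + y₈] = 0.333333·(-89.86) = -29.9533.

-29.9533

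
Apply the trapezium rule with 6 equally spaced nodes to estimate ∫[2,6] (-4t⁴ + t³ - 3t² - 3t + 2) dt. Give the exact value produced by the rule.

h = (6 − 2)/5 = 0.8.
Nodes t₀,…,t₅ = 2, 2.8, 3.6, 4.4, 5.2, 6.
f(t) = -4t⁴ + t³ - 3t² - 3t + 2: f₀=-72, f₁=-253.8304, f₂=-672.8704, f₃=-1483.3344, f₄=-2878.7584, f₅=-5092.
(h/2)·[f₀ + 2f₁ + 2f₂ + 2f₃ + 2f₄ + f₅] = 0.4·(-15741.5872) = -6296.63488.

-6296.63488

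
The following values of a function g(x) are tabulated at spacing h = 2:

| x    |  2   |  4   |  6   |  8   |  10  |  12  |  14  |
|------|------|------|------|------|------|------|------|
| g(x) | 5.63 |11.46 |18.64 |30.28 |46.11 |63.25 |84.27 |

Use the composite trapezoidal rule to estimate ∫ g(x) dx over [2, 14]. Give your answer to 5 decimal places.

429.38000

h = 2, n = 6.
(h/2)·[y₀ + 2y₁ + 2y₂ + 2y₃ + 2y₄ + 2y₅ + y₆] = 1·(429.38) = 429.38000.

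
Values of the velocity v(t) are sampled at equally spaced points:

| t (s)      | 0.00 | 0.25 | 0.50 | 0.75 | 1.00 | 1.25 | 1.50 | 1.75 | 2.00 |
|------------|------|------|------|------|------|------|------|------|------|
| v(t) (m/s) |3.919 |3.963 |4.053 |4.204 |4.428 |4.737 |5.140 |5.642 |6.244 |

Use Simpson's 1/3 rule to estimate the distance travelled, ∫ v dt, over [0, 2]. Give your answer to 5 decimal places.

h = 0.25, n = 8.
(h/3)·[y₀ + 4y₁ + 2y₂ + 4y₃ + 2y₄ + 4y₅ + 2y₆ + 4y₇ + y₈] = 0.083333·(111.589) = 9.29908.

9.29908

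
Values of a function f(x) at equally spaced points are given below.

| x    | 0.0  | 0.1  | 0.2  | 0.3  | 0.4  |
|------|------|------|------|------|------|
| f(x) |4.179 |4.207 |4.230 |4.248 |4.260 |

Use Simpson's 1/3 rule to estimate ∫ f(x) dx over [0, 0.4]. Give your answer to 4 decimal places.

h = 0.1, n = 4.
(h/3)·[y₀ + 4y₁ + 2y₂ + 4y₃ + y₄] = 0.033333·(50.719) = 1.6906.

1.6906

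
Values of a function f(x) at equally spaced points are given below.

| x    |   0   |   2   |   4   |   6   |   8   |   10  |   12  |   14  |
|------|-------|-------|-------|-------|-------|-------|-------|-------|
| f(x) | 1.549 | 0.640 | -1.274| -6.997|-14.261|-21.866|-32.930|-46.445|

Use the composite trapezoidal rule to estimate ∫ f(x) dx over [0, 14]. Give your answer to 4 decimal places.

h = 2, n = 7.
(h/2)·[y₀ + 2y₁ + 2y₂ + 2y₃ + 2y₄ + 2y₅ + 2y₆ + y₇] = 1·(-198.272) = -198.2720.

-198.2720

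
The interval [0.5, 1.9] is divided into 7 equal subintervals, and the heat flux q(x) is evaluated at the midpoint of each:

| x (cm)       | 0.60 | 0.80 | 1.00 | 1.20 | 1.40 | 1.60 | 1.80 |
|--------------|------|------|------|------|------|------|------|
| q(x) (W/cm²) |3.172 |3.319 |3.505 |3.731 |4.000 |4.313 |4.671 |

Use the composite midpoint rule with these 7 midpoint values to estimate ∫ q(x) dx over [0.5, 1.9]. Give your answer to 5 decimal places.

h = 0.2, n = 7.
h·[y(m₁) + y(m₂) + y(m₃) + y(m₄) + y(m₅) + y(m₆) + y(m₇)] = 0.2·(26.711) = 5.34220.

5.34220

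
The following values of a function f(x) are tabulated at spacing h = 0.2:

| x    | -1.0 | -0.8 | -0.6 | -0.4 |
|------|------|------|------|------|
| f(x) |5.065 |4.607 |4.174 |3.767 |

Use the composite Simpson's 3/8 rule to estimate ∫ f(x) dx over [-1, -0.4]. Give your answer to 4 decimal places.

2.6381

h = 0.2, n = 3.
(3h/8)·[y₀ + 3y₁ + 3y₂ + y₃] = 0.075·(35.175) = 2.6381.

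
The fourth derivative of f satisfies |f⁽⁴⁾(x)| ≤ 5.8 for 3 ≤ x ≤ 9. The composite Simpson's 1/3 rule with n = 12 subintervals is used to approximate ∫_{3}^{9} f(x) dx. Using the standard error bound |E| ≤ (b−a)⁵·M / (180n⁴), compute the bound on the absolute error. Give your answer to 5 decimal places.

|E| ≤ (6)⁵·5.8 / (180·12⁴) = 45100.8/3732480 = 0.01208.

0.01208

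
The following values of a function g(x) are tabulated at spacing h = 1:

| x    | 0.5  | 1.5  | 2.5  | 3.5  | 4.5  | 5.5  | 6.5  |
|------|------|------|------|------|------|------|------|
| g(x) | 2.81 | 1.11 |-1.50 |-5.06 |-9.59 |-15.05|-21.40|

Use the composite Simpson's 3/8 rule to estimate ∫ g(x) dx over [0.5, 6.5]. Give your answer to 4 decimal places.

-38.9250

h = 1, n = 6.
(3h/8)·[y₀ + 3y₁ + 3y₂ + 2y₃ + 3y₄ + 3y₅ + y₆] = 0.375·(-103.80) = -38.9250.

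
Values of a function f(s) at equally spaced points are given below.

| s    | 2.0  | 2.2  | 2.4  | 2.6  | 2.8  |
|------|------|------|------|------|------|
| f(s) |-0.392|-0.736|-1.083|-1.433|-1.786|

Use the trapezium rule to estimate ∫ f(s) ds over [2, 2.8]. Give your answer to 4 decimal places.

-0.8682

h = 0.2, n = 4.
(h/2)·[y₀ + 2y₁ + 2y₂ + 2y₃ + y₄] = 0.1·(-8.682) = -0.8682.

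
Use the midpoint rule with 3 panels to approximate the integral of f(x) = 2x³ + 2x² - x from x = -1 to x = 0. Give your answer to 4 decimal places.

0.6759

h = (0 − (-1))/3 = 0.333333.
Midpoints m₁,…,m₃ = -0.833333, -0.5, -0.166667.
f(m₁)=1.064815, f(m₂)=0.75, f(m₃)=0.212963.
h·[f(m₁) + f(m₂) + f(m₃)] = 0.333333·(2.027778) = 0.6759.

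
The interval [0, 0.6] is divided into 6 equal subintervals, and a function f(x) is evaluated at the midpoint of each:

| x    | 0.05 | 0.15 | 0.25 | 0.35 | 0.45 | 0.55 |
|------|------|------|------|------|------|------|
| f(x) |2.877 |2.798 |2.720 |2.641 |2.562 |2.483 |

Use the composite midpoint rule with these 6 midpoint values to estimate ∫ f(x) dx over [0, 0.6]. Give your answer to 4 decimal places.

1.6081

h = 0.1, n = 6.
h·[y(m₁) + y(m₂) + y(m₃) + y(m₄) + y(m₅) + y(m₆)] = 0.1·(16.081) = 1.6081.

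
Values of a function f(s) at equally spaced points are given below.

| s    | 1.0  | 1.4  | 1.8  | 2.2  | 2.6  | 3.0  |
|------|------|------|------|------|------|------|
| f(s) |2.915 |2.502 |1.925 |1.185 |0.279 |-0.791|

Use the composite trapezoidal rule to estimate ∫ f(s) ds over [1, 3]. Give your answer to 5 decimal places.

h = 0.4, n = 5.
(h/2)·[y₀ + 2y₁ + 2y₂ + 2y₃ + 2y₄ + y₅] = 0.2·(13.906) = 2.78120.

2.78120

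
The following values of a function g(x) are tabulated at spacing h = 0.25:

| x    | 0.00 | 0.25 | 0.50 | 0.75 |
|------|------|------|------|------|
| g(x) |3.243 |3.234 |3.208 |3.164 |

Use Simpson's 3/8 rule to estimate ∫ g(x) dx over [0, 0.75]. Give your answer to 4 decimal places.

h = 0.25, n = 3.
(3h/8)·[y₀ + 3y₁ + 3y₂ + y₃] = 0.09375·(25.733) = 2.4125.

2.4125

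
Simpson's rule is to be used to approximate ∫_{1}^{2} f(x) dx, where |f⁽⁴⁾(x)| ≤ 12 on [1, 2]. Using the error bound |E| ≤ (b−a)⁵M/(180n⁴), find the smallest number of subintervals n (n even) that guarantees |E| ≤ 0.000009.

Need 12/(180n⁴) ≤ 0.000009.
n⁴ ≥ 12/(180·0.000009) = 7407.41 ⇒ n ≥ 9.2772, so the smallest even n is 10. (n must be even for Simpson's rule.)

10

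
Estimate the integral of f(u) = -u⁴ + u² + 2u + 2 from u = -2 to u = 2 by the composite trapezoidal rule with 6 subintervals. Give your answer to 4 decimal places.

h = (2 − (-2))/6 = 0.666667.
Nodes u₀,…,u₆ = -2, -1.333333, -0.666667, 0, 0.666667, 1.333333, 2.
f(u) = -u⁴ + u² + 2u + 2: f₀=-14, f₁=-2.049383, f₂=0.913580, f₃=2, f₄=3.580247, f₅=3.283951, f₆=-6.
(h/2)·[f₀ + 2f₁ + 2f₂ + 2f₃ + 2f₄ + 2f₅ + f₆] = 0.333333·(-4.543210) = -1.5144.

-1.5144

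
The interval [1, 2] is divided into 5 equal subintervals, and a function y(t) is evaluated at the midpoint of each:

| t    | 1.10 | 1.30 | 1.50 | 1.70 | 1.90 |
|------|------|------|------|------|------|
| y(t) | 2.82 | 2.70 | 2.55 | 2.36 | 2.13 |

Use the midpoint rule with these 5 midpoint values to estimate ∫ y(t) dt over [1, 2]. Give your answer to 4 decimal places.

2.5120

h = 0.2, n = 5.
h·[y(m₁) + y(m₂) + y(m₃) + y(m₄) + y(m₅)] = 0.2·(12.56) = 2.5120.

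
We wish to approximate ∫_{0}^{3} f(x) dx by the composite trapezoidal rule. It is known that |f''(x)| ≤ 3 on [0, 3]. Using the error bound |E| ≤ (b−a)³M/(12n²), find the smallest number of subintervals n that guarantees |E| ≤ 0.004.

Need 81/(12n²) ≤ 0.004.
n² ≥ 81/(12·0.004) = 1687.5 ⇒ n ≥ 41.0792, so the smallest n is 42.

42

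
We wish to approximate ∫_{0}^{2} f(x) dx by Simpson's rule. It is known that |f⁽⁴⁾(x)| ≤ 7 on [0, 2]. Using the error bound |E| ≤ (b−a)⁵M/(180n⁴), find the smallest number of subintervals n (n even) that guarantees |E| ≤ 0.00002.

16

Need 224/(180n⁴) ≤ 0.00002.
n⁴ ≥ 224/(180·0.00002) = 62222.2 ⇒ n ≥ 15.7938, so the smallest even n is 16. (n must be even for Simpson's rule.)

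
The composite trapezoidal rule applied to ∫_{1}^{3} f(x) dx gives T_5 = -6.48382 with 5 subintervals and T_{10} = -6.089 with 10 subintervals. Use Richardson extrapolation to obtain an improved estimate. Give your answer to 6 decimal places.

-5.957393

R = (4·T_{10} − T_5) / 3 = (4·(-6.089) − (-6.48382))/3 = (-17.87218)/3 = -5.957393.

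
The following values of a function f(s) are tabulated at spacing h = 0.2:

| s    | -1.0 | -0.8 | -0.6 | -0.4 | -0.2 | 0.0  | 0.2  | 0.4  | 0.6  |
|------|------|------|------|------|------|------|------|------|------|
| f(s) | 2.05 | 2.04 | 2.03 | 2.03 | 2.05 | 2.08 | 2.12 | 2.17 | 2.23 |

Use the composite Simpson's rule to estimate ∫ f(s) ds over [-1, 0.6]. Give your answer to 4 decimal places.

h = 0.2, n = 8.
(h/3)·[y₀ + 4y₁ + 2y₂ + 4y₃ + 2y₄ + 4y₅ + 2y₆ + 4y₇ + y₈] = 0.066667·(49.96) = 3.3307.

3.3307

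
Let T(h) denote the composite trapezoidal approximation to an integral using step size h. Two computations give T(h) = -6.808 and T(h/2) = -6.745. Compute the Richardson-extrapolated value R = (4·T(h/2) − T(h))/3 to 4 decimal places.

R = (4·T(h/2) − T(h)) / 3 = (4·(-6.745) − (-6.808))/3 = (-20.172)/3 = -6.7240.

-6.7240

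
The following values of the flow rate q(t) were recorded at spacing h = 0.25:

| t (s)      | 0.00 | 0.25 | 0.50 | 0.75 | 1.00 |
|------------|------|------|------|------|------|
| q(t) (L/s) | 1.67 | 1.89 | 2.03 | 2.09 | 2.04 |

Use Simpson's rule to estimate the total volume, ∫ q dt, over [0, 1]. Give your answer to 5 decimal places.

1.97417

h = 0.25, n = 4.
(h/3)·[y₀ + 4y₁ + 2y₂ + 4y₃ + y₄] = 0.083333·(23.69) = 1.97417.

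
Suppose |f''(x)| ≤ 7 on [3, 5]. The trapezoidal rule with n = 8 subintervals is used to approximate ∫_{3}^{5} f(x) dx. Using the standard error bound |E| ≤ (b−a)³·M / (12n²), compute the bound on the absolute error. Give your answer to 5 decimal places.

0.07292

|E| ≤ (2)³·7 / (12·8²) = 56/768 = 0.07292.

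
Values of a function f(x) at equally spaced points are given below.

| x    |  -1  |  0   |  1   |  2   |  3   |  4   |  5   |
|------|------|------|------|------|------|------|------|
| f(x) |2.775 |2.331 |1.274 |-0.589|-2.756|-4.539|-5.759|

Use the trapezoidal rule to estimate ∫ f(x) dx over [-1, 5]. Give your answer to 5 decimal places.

-5.77100

h = 1, n = 6.
(h/2)·[y₀ + 2y₁ + 2y₂ + 2y₃ + 2y₄ + 2y₅ + y₆] = 0.5·(-11.542) = -5.77100.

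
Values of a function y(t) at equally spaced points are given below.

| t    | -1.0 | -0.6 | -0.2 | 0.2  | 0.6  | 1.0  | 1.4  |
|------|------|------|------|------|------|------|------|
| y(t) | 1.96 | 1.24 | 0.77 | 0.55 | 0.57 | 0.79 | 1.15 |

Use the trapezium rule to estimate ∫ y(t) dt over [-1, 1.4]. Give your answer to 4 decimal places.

2.1900

h = 0.4, n = 6.
(h/2)·[y₀ + 2y₁ + 2y₂ + 2y₃ + 2y₄ + 2y₅ + y₆] = 0.2·(10.95) = 2.1900.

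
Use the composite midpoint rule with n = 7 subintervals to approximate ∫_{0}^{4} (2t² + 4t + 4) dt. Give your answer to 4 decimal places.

90.4490

h = (4 − 0)/7 = 0.571429.
Midpoints m₁,…,m₇ = 0.285714, 0.857143, 1.428571, 2, 2.571429, 3.142857, 3.714286.
f(m₁)=5.306122, f(m₂)=8.897959, f(m₃)=13.795918, f(m₄)=20, f(m₅)=27.510204, f(m₆)=36.326531, f(m₇)=46.448980.
h·[f(m₁) + f(m₂) + f(m₃) + f(m₄) + f(m₅) + f(m₆) + f(m₇)] = 0.571429·(158.285714) = 90.4490.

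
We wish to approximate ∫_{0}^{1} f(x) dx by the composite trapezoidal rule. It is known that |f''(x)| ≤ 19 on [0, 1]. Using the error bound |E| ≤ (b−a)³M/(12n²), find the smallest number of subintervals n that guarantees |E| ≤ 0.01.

Need 19/(12n²) ≤ 0.01.
n² ≥ 19/(12·0.01) = 158.333 ⇒ n ≥ 12.5831, so the smallest n is 13.

13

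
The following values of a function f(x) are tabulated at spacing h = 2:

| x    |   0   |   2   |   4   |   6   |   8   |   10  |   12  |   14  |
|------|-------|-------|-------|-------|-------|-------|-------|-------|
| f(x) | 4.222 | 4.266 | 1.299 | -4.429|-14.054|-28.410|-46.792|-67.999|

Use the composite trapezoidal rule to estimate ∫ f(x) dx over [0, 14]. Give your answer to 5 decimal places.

h = 2, n = 7.
(h/2)·[y₀ + 2y₁ + 2y₂ + 2y₃ + 2y₄ + 2y₅ + 2y₆ + y₇] = 1·(-240.017) = -240.01700.

-240.01700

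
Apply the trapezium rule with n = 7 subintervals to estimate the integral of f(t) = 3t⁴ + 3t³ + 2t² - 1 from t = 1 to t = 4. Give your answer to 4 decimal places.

857.8613

h = (4 − 1)/7 = 0.428571.
Nodes t₀,…,t₇ = 1, 1.428571, 1.857143, 2.285714, 2.714286, 3.142857, 3.571429, 4.
f(t) = 3t⁴ + 3t³ + 2t² - 1: f₀=7, f₁=24.322782, f₂=60.800083, f₃=127.159933, f₄=236.559350, f₅=404.584340, f₆=649.249896, f₇=991.
(h/2)·[f₀ + 2f₁ + 2f₂ + 2f₃ + 2f₄ + 2f₅ + 2f₆ + f₇] = 0.214286·(4003.352770) = 857.8613.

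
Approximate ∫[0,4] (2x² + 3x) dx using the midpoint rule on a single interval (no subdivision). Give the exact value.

56

M = (b−a)·f(2) = 4·(14) = 56.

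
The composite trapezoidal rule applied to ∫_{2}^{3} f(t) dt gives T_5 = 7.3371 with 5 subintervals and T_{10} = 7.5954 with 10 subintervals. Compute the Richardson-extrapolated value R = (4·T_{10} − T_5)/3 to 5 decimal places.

R = (4·T_{10} − T_5) / 3 = (4·7.5954 − 7.3371)/3 = (23.0445)/3 = 7.68150.

7.68150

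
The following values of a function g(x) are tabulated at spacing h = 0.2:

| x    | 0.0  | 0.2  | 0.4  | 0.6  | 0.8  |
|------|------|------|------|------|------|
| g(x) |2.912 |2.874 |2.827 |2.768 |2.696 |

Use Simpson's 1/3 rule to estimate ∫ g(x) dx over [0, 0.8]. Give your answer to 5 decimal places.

2.25533

h = 0.2, n = 4.
(h/3)·[y₀ + 4y₁ + 2y₂ + 4y₃ + y₄] = 0.066667·(33.830) = 2.25533.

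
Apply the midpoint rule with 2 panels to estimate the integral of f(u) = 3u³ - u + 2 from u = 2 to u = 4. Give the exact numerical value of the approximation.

173.5

h = (4 − 2)/2 = 1.
Midpoints m₁,…,m₂ = 2.5, 3.5.
f(m₁)=46.375, f(m₂)=127.125.
h·[f(m₁) + f(m₂)] = 1·(173.5) = 173.5.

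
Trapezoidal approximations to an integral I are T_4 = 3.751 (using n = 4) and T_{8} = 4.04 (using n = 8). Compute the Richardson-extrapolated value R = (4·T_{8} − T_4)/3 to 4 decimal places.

4.1363

R = (4·T_{8} − T_4) / 3 = (4·4.04 − 3.751)/3 = (12.409)/3 = 4.1363.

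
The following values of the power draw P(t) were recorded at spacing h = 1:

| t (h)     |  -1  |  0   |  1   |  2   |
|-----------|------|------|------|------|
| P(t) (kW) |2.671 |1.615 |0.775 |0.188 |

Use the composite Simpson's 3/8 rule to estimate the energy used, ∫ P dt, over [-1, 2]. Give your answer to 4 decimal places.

h = 1, n = 3.
(3h/8)·[y₀ + 3y₁ + 3y₂ + y₃] = 0.375·(10.029) = 3.7609.

3.7609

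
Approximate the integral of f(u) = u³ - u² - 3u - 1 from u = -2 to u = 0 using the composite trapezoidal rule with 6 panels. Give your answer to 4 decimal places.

-2.8148

h = (0 − (-2))/6 = 0.333333.
Nodes u₀,…,u₆ = -2, -1.666667, -1.333333, -1, -0.666667, -0.333333, 0.
f(u) = u³ - u² - 3u - 1: f₀=-7, f₁=-3.407407, f₂=-1.148148, f₃=0, f₄=0.259259, f₅=-0.148148, f₆=-1.
(h/2)·[f₀ + 2f₁ + 2f₂ + 2f₃ + 2f₄ + 2f₅ + f₆] = 0.166667·(-16.888889) = -2.8148.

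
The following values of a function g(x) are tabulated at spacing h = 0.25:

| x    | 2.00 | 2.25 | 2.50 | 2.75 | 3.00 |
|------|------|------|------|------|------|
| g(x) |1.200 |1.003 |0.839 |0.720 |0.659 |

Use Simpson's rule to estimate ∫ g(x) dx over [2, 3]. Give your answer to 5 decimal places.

h = 0.25, n = 4.
(h/3)·[y₀ + 4y₁ + 2y₂ + 4y₃ + y₄] = 0.083333·(10.429) = 0.86908.

0.86908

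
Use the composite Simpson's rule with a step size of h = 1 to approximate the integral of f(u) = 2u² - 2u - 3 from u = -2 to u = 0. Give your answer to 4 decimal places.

h = (0 − (-2))/2 = 1.
Nodes u₀,…,u₂ = -2, -1, 0.
f(u) = 2u² - 2u - 3: f₀=9, f₁=1, f₂=-3.
(h/3)·[f₀ + 4f₁ + f₂] = 0.333333·(10) = 3.3333.

3.3333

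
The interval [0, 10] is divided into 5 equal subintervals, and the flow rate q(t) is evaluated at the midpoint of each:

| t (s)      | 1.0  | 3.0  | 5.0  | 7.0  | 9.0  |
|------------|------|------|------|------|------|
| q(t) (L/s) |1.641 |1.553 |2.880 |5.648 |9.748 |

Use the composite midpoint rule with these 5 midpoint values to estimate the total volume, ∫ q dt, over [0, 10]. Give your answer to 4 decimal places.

h = 2, n = 5.
h·[y(m₁) + y(m₂) + y(m₃) + y(m₄) + y(m₅)] = 2·(21.470) = 42.9400.

42.9400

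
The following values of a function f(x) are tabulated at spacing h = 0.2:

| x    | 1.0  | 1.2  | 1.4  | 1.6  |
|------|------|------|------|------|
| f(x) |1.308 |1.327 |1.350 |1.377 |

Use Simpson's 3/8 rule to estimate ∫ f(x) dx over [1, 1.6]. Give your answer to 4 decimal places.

h = 0.2, n = 3.
(3h/8)·[y₀ + 3y₁ + 3y₂ + y₃] = 0.075·(10.716) = 0.8037.

0.8037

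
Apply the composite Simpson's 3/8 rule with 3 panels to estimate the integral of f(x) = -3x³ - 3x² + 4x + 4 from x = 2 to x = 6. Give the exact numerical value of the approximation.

-1088

h = (6 − 2)/3 = 1.333333.
Nodes x₀,…,x₃ = 2, 3.333333, 4.666667, 6.
f(x) = -3x³ - 3x² + 4x + 4: f₀=-24, f₁=-127.111111, f₂=-347.555556, f₃=-728.
(3h/8)·[f₀ + 3f₁ + 3f₂ + f₃] = 0.5·(-2176) = -1088.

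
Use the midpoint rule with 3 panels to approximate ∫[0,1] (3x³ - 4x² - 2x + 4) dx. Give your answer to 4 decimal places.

h = (1 − 0)/3 = 0.333333.
Midpoints m₁,…,m₃ = 0.166667, 0.5, 0.833333.
f(m₁)=3.569444, f(m₂)=2.375, f(m₃)=1.291667.
h·[f(m₁) + f(m₂) + f(m₃)] = 0.333333·(7.236111) = 2.4120.

2.4120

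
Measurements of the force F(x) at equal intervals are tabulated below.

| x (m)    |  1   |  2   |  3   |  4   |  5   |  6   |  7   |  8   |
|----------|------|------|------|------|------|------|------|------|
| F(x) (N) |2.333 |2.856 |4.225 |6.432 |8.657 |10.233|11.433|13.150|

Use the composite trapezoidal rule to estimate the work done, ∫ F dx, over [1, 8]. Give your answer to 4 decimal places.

51.5775

h = 1, n = 7.
(h/2)·[y₀ + 2y₁ + 2y₂ + 2y₃ + 2y₄ + 2y₅ + 2y₆ + y₇] = 0.5·(103.155) = 51.5775.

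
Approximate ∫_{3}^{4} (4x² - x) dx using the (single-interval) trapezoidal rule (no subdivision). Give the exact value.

T = (b−a)/2 · [f(3) + f(4)] = 0.5·[33 + 60] = 46.5.

46.5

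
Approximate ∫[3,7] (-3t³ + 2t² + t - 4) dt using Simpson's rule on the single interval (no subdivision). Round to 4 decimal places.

-1525.3333

S = (b−a)/6 · [f(3) + 4f(5) + f(7)] = 0.666667·[(-64) + 4·(-324) + (-928)] = -1525.3333.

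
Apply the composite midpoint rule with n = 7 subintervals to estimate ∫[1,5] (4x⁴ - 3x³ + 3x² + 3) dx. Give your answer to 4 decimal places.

h = (5 − 1)/7 = 0.571429.
Midpoints m₁,…,m₇ = 1.285714, 1.857143, 2.428571, 3, 3.571429, 4.142857, 4.714286.
f(m₁)=12.513536, f(m₂)=41.713036, f(m₃)=116.866722, f(m₄)=273, f(m₅)=555.374011, f(m₆)=1019.485631, f(m₇)=1731.067472.
h·[f(m₁) + f(m₂) + f(m₃) + f(m₄) + f(m₅) + f(m₆) + f(m₇)] = 0.571429·(3750.020408) = 2142.8688.

2142.8688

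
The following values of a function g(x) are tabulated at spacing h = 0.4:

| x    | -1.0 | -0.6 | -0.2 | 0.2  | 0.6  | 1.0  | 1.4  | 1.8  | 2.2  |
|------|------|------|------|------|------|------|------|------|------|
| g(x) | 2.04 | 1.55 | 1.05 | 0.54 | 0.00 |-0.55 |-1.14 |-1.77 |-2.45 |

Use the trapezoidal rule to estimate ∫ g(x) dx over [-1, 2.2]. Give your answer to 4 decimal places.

h = 0.4, n = 8.
(h/2)·[y₀ + 2y₁ + 2y₂ + 2y₃ + 2y₄ + 2y₅ + 2y₆ + 2y₇ + y₈] = 0.2·(-1.05) = -0.2100.

-0.2100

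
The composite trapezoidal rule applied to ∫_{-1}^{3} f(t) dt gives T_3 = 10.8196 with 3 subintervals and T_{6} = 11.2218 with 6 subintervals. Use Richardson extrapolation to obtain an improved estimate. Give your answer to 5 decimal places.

R = (4·T_{6} − T_3) / 3 = (4·11.2218 − 10.8196)/3 = (34.0676)/3 = 11.35587.

11.35587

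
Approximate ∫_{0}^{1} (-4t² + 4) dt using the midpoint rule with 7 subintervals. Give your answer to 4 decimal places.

h = (1 − 0)/7 = 0.142857.
Midpoints m₁,…,m₇ = 0.071429, 0.214286, 0.357143, 0.5, 0.642857, 0.785714, 0.928571.
f(m₁)=3.979592, f(m₂)=3.816327, f(m₃)=3.489796, f(m₄)=3, f(m₅)=2.346939, f(m₆)=1.530612, f(m₇)=0.551020.
h·[f(m₁) + f(m₂) + f(m₃) + f(m₄) + f(m₅) + f(m₆) + f(m₇)] = 0.142857·(18.714286) = 2.6735.

2.6735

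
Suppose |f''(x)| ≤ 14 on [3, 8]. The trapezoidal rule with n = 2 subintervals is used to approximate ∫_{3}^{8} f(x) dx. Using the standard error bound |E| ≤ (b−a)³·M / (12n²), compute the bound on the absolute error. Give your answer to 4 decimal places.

36.4583

|E| ≤ (5)³·14 / (12·2²) = 1750/48 = 36.4583.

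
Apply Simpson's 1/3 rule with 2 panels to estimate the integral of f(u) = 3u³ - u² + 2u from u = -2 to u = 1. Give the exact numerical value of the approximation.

h = (1 − (-2))/2 = 1.5.
Nodes u₀,…,u₂ = -2, -0.5, 1.
f(u) = 3u³ - u² + 2u: f₀=-32, f₁=-1.625, f₂=4.
(h/3)·[f₀ + 4f₁ + f₂] = 0.5·(-34.5) = -17.25.

-17.25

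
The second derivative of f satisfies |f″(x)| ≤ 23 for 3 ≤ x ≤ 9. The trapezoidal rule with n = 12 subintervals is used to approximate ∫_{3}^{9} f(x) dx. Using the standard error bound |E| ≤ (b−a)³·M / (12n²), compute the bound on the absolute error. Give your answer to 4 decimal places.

2.8750

|E| ≤ (6)³·23 / (12·12²) = 4968/1728 = 2.8750.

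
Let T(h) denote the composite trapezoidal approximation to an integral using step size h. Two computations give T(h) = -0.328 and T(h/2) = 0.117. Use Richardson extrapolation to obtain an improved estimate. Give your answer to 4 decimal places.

0.2653

R = (4·T(h/2) − T(h)) / 3 = (4·0.117 − (-0.328))/3 = (0.796)/3 = 0.2653.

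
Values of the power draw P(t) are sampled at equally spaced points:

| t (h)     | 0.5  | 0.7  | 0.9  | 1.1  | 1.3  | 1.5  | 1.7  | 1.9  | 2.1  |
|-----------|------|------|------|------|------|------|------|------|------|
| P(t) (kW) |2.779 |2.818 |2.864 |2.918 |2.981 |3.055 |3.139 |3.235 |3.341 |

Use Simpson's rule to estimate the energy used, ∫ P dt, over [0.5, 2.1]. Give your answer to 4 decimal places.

4.8128

h = 0.2, n = 8.
(h/3)·[y₀ + 4y₁ + 2y₂ + 4y₃ + 2y₄ + 4y₅ + 2y₆ + 4y₇ + y₈] = 0.066667·(72.192) = 4.8128.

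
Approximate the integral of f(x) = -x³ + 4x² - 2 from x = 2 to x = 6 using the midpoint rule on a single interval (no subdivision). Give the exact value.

-8

M = (b−a)·f(4) = 4·(-2) = -8.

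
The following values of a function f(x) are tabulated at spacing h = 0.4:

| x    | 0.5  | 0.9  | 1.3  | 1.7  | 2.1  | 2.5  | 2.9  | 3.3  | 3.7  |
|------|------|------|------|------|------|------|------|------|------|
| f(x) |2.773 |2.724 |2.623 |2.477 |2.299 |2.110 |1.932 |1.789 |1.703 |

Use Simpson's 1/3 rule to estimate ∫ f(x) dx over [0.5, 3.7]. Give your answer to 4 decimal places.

7.2779

h = 0.4, n = 8.
(h/3)·[y₀ + 4y₁ + 2y₂ + 4y₃ + 2y₄ + 4y₅ + 2y₆ + 4y₇ + y₈] = 0.133333·(54.584) = 7.2779.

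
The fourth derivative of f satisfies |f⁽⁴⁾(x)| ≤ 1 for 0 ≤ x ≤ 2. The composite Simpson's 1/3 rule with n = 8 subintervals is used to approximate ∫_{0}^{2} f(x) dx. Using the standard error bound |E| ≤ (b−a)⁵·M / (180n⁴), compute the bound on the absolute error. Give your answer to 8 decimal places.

|E| ≤ (2)⁵·1 / (180·8⁴) = 32/737280 = 0.00004340.

0.00004340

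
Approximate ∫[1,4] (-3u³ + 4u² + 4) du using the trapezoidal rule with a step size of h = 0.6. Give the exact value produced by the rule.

h = (4 − 1)/5 = 0.6.
Nodes u₀,…,u₅ = 1, 1.6, 2.2, 2.8, 3.4, 4.
f(u) = -3u³ + 4u² + 4: f₀=5, f₁=1.952, f₂=-8.584, f₃=-30.496, f₄=-67.672, f₅=-124.
(h/2)·[f₀ + 2f₁ + 2f₂ + 2f₃ + 2f₄ + f₅] = 0.3·(-328.6) = -98.58.

-98.58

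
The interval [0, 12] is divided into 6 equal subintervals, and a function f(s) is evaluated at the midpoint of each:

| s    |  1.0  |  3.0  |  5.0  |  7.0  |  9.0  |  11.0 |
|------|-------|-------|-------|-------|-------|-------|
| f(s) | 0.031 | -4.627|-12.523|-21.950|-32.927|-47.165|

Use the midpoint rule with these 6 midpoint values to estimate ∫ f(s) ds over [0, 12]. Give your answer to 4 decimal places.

h = 2, n = 6.
h·[y(m₁) + y(m₂) + y(m₃) + y(m₄) + y(m₅) + y(m₆)] = 2·(-119.161) = -238.3220.

-238.3220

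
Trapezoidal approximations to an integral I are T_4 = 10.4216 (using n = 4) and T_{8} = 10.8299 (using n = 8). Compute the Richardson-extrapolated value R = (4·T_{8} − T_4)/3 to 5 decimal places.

10.96600

R = (4·T_{8} − T_4) / 3 = (4·10.8299 − 10.4216)/3 = (32.8980)/3 = 10.96600.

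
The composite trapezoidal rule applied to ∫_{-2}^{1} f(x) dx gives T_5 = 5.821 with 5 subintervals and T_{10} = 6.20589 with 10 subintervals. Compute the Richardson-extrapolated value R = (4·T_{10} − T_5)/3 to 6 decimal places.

6.334187

R = (4·T_{10} − T_5) / 3 = (4·6.20589 − 5.821)/3 = (19.00256)/3 = 6.334187.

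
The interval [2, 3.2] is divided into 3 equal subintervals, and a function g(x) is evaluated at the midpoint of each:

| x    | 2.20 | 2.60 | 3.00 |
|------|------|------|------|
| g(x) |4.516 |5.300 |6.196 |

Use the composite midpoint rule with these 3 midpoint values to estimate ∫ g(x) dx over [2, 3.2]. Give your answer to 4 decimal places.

h = 0.4, n = 3.
h·[y(m₁) + y(m₂) + y(m₃)] = 0.4·(16.012) = 6.4048.

6.4048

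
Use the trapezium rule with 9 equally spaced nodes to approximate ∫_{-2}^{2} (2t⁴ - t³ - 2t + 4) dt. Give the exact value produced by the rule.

44.25

h = (2 − (-2))/8 = 0.5.
Nodes t₀,…,t₈ = -2, -1.5, -1, -0.5, 0, 0.5, 1, 1.5, 2.
f(t) = 2t⁴ - t³ - 2t + 4: f₀=48, f₁=20.5, f₂=9, f₃=5.25, f₄=4, f₅=3, f₆=3, f₇=7.75, f₈=24.
(h/2)·[f₀ + 2f₁ + 2f₂ + 2f₃ + 2f₄ + 2f₅ + 2f₆ + 2f₇ + f₈] = 0.25·(177) = 44.25.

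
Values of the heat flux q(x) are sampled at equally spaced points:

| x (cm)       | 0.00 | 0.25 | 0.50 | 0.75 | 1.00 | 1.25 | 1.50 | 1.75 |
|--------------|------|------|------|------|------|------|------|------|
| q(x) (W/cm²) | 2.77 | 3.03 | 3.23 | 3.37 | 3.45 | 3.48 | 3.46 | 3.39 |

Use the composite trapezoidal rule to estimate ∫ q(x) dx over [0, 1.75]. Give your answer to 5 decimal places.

5.77500

h = 0.25, n = 7.
(h/2)·[y₀ + 2y₁ + 2y₂ + 2y₃ + 2y₄ + 2y₅ + 2y₆ + y₇] = 0.125·(46.20) = 5.77500.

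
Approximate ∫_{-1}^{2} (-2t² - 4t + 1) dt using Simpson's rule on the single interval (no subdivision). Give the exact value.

-9

S = (b−a)/6 · [f(-1) + 4f(0.5) + f(2)] = 0.5·[3 + 4·(-1.5) + (-15)] = -9.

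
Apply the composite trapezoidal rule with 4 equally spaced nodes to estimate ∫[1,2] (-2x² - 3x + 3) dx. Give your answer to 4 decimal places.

-6.2037

h = (2 − 1)/3 = 0.333333.
Nodes x₀,…,x₃ = 1, 1.333333, 1.666667, 2.
f(x) = -2x² - 3x + 3: f₀=-2, f₁=-4.555556, f₂=-7.555556, f₃=-11.
(h/2)·[f₀ + 2f₁ + 2f₂ + f₃] = 0.166667·(-37.222222) = -6.2037.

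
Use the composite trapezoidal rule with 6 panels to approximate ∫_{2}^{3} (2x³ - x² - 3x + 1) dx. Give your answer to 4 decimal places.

19.7315

h = (3 − 2)/6 = 0.166667.
Nodes x₀,…,x₆ = 2, 2.166667, 2.333333, 2.5, 2.666667, 2.833333, 3.
f(x) = 2x³ - x² - 3x + 1: f₀=7, f₁=10.148148, f₂=13.962963, f₃=18.5, f₄=23.814815, f₅=29.962963, f₆=37.
(h/2)·[f₀ + 2f₁ + 2f₂ + 2f₃ + 2f₄ + 2f₅ + f₆] = 0.083333·(236.777778) = 19.7315.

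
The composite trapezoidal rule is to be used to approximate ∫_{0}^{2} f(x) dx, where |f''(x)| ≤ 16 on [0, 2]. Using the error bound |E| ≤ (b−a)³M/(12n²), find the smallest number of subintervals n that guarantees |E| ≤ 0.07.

13

Need 128/(12n²) ≤ 0.07.
n² ≥ 128/(12·0.07) = 152.381 ⇒ n ≥ 12.3443, so the smallest n is 13.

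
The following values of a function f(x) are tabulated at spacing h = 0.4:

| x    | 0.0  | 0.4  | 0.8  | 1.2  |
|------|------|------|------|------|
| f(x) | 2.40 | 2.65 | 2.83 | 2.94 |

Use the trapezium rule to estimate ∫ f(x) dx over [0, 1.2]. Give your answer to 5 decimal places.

h = 0.4, n = 3.
(h/2)·[y₀ + 2y₁ + 2y₂ + y₃] = 0.2·(16.30) = 3.26000.

3.26000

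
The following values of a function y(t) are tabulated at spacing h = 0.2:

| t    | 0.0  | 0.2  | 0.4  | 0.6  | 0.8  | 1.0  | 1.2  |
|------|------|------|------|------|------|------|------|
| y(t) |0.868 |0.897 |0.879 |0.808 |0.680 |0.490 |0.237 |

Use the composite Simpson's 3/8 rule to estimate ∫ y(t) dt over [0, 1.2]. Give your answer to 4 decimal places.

h = 0.2, n = 6.
(3h/8)·[y₀ + 3y₁ + 3y₂ + 2y₃ + 3y₄ + 3y₅ + y₆] = 0.075·(11.559) = 0.8669.

0.8669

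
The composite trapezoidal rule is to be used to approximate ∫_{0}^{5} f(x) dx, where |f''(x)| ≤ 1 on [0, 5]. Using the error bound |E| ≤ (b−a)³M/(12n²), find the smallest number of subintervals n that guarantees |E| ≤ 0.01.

Need 125/(12n²) ≤ 0.01.
n² ≥ 125/(12·0.01) = 1041.67 ⇒ n ≥ 32.2749, so the smallest n is 33.

33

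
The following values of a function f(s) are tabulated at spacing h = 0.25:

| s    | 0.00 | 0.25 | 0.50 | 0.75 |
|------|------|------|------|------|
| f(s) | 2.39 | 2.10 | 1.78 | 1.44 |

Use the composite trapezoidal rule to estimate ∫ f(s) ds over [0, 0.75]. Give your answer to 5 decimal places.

1.44875

h = 0.25, n = 3.
(h/2)·[y₀ + 2y₁ + 2y₂ + y₃] = 0.125·(11.59) = 1.44875.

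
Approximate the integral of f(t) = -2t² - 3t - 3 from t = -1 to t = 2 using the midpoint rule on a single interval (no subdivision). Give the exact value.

M = (b−a)·f(0.5) = 3·(-5) = -15.

-15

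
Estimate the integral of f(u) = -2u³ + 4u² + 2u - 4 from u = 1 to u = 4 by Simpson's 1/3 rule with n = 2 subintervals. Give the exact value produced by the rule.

h = (4 − 1)/2 = 1.5.
Nodes u₀,…,u₂ = 1, 2.5, 4.
f(u) = -2u³ + 4u² + 2u - 4: f₀=0, f₁=-5.25, f₂=-60.
(h/3)·[f₀ + 4f₁ + f₂] = 0.5·(-81) = -40.5.

-40.5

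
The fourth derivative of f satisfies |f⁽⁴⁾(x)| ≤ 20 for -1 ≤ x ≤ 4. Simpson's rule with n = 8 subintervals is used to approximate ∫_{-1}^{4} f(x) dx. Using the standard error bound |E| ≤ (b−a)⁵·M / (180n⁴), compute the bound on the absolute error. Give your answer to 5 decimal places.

0.08477

|E| ≤ (5)⁵·20 / (180·8⁴) = 62500/737280 = 0.08477.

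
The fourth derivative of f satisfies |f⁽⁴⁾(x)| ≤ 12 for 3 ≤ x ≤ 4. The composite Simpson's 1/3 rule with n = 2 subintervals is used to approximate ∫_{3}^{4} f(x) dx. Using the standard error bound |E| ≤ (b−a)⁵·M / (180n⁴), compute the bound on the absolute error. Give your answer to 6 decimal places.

0.004167

|E| ≤ (1)⁵·12 / (180·2⁴) = 12/2880 = 0.004167.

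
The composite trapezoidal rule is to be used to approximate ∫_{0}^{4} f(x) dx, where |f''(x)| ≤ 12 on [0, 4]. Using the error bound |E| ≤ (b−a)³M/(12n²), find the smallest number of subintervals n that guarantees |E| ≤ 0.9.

9

Need 768/(12n²) ≤ 0.9.
n² ≥ 768/(12·0.9) = 71.1111 ⇒ n ≥ 8.4327, so the smallest n is 9.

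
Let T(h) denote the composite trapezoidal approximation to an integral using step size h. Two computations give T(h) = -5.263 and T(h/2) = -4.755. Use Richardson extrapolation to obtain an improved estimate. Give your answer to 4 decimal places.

-4.5857

R = (4·T(h/2) − T(h)) / 3 = (4·(-4.755) − (-5.263))/3 = (-13.757)/3 = -4.5857.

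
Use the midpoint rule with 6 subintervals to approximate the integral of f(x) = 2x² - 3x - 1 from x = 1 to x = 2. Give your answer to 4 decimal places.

-0.8380

h = (2 − 1)/6 = 0.166667.
Midpoints m₁,…,m₆ = 1.083333, 1.25, 1.416667, 1.583333, 1.75, 1.916667.
f(m₁)=-1.902778, f(m₂)=-1.625, f(m₃)=-1.236111, f(m₄)=-0.736111, f(m₅)=-0.125, f(m₆)=0.597222.
h·[f(m₁) + f(m₂) + f(m₃) + f(m₄) + f(m₅) + f(m₆)] = 0.166667·(-5.027778) = -0.8380.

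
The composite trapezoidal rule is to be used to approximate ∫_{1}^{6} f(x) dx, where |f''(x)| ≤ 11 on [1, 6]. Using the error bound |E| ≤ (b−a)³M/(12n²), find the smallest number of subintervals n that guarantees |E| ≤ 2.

Need 1375/(12n²) ≤ 2.
n² ≥ 1375/(12·2) = 57.2917 ⇒ n ≥ 7.5691, so the smallest n is 8.

8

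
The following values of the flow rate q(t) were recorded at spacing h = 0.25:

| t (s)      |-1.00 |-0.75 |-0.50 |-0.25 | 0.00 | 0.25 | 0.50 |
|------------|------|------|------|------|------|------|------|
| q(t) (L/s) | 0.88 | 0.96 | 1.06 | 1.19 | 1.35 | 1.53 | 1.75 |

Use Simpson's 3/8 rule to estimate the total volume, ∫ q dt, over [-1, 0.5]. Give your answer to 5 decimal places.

h = 0.25, n = 6.
(3h/8)·[y₀ + 3y₁ + 3y₂ + 2y₃ + 3y₄ + 3y₅ + y₆] = 0.09375·(19.71) = 1.84781.

1.84781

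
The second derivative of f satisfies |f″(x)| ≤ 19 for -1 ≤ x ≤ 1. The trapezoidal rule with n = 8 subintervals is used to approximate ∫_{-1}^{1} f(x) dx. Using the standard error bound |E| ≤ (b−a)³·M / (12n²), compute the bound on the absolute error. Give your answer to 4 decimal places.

|E| ≤ (2)³·19 / (12·8²) = 152/768 = 0.1979.

0.1979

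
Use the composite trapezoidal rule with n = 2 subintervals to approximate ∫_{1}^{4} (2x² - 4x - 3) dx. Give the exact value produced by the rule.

5.25

h = (4 − 1)/2 = 1.5.
Nodes x₀,…,x₂ = 1, 2.5, 4.
f(x) = 2x² - 4x - 3: f₀=-5, f₁=-0.5, f₂=13.
(h/2)·[f₀ + 2f₁ + f₂] = 0.75·(7) = 5.25.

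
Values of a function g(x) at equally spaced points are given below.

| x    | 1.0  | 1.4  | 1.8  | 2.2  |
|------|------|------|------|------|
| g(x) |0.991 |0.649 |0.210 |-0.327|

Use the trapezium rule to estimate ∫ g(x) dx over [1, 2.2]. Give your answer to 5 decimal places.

h = 0.4, n = 3.
(h/2)·[y₀ + 2y₁ + 2y₂ + y₃] = 0.2·(2.382) = 0.47640.

0.47640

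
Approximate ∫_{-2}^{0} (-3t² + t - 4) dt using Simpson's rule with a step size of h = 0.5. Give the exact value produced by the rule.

-18

h = (0 − (-2))/4 = 0.5.
Nodes t₀,…,t₄ = -2, -1.5, -1, -0.5, 0.
f(t) = -3t² + t - 4: f₀=-18, f₁=-12.25, f₂=-8, f₃=-5.25, f₄=-4.
(h/3)·[f₀ + 4f₁ + 2f₂ + 4f₃ + f₄] = 0.166667·(-108) = -18.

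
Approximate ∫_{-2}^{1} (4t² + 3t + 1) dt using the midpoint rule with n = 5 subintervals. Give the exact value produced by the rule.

10.14

h = (1 − (-2))/5 = 0.6.
Midpoints m₁,…,m₅ = -1.7, -1.1, -0.5, 0.1, 0.7.
f(m₁)=7.46, f(m₂)=2.54, f(m₃)=0.5, f(m₄)=1.34, f(m₅)=5.06.
h·[f(m₁) + f(m₂) + f(m₃) + f(m₄) + f(m₅)] = 0.6·(16.9) = 10.14.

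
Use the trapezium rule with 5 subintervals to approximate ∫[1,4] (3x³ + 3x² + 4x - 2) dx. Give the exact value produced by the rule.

h = (4 − 1)/5 = 0.6.
Nodes x₀,…,x₅ = 1, 1.6, 2.2, 2.8, 3.4, 4.
f(x) = 3x³ + 3x² + 4x - 2: f₀=8, f₁=24.368, f₂=53.264, f₃=98.576, f₄=164.192, f₅=254.
(h/2)·[f₀ + 2f₁ + 2f₂ + 2f₃ + 2f₄ + f₅] = 0.3·(942.8) = 282.84.

282.84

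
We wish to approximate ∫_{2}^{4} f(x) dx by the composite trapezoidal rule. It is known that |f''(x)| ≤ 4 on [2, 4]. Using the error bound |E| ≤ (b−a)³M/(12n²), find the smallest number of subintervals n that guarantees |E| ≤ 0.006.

Need 32/(12n²) ≤ 0.006.
n² ≥ 32/(12·0.006) = 444.444 ⇒ n ≥ 21.0819, so the smallest n is 22.

22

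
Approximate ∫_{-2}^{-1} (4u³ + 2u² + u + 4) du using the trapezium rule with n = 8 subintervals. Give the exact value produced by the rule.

-7.875

h = (-1 − (-2))/8 = 0.125.
Nodes u₀,…,u₈ = -2, -1.875, -1.75, -1.625, -1.5, -1.375, -1.25, -1.125, -1.
f(u) = 4u³ + 2u² + u + 4: f₀=-22, f₁=-17.2109375, f₂=-13.0625, f₃=-9.5078125, f₄=-6.5, f₅=-3.9921875, f₆=-1.9375, f₇=-0.2890625, f₈=1.
(h/2)·[f₀ + 2f₁ + 2f₂ + 2f₃ + 2f₄ + 2f₅ + 2f₆ + 2f₇ + f₈] = 0.0625·(-126) = -7.875.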